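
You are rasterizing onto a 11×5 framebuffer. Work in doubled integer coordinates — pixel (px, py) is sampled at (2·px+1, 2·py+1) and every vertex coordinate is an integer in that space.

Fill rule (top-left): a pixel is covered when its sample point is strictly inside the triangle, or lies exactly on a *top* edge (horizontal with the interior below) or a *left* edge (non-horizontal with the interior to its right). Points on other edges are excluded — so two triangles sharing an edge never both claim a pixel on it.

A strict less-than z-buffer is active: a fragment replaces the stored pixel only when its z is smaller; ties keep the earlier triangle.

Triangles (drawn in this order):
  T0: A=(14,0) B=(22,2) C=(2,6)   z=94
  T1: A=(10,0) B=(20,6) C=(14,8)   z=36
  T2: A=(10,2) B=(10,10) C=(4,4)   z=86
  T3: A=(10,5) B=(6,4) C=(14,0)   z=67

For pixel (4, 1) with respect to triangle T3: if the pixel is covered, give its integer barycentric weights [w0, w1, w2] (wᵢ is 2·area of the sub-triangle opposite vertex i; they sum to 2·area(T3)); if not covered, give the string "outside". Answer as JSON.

T0:
  2·area = 72
  edge (14, 0)→(22, 2): d=(8,2) right/bottom  bias=-1
  edge (22, 2)→(2, 6): d=(-20,4) right/bottom  bias=-1
  edge (2, 6)→(14, 0): d=(12,-6) top-left  bias=+0
    (6,0)@(13, 1): e=[10,56,6] → #
    (7,0)@(15, 1): e=[6,48,18] → #
    (8,0)@(17, 1): e=[2,40,30] → #
    (9,0)@(19, 1): e=[-2,32,42] → ·
    (4,1)@(9, 3): e=[34,32,6] → #
    (5,1)@(11, 3): e=[30,24,18] → #
    (8,1)@(17, 3): e=[18,0,54] → ·  [on edge]
    (2,2)@(5, 5): e=[58,8,6] → #
    (3,2)@(7, 5): e=[54,0,18] → ·  [on edge]
    (4,2)@(9, 5): e=[50,-8,30] → ·
    (5,2)@(11, 5): e=[46,-16,42] → ·
    (6,2)@(13, 5): e=[42,-24,54] → ·
  covered (8 px):
    · · · · · · # # # · ·
    · · · · # # # # · · ·
    · · # · · · · · · · ·
    · · · · · · · · · · ·
    · · · · · · · · · · ·
T1:
  2·area = 56
  edge (10, 0)→(20, 6): d=(10,6) right/bottom  bias=-1
  edge (20, 6)→(14, 8): d=(-6,2) right/bottom  bias=-1
  edge (14, 8)→(10, 0): d=(-4,-8) top-left  bias=+0
    (5,0)@(11, 1): e=[4,48,4] → #
    (6,0)@(13, 1): e=[-8,44,20] → ·
    (5,1)@(11, 3): e=[24,36,-4] → ·
    (6,1)@(13, 3): e=[12,32,12] → #
    (7,1)@(15, 3): e=[0,28,28] → ·  [on edge]
    (6,2)@(13, 5): e=[32,20,4] → #
    (7,2)@(15, 5): e=[20,16,20] → #
    (8,2)@(17, 5): e=[8,12,36] → #
    (9,2)@(19, 5): e=[-4,8,52] → ·
    (6,3)@(13, 7): e=[52,8,-4] → ·
    (7,3)@(15, 7): e=[40,4,12] → #
    (8,3)@(17, 7): e=[28,0,28] → ·  [on edge]
    (5,4)@(11, 9): e=[84,0,-28] → ·  [on edge]
  covered (6 px):
    · · · · · # · · · · ·
    · · · · · · # · · · ·
    · · · · · · # # # · ·
    · · · · · · · # · · ·
    · · · · · · · · · · ·
T2:
  2·area = 48
  edge (10, 2)→(10, 10): d=(0,8) right/bottom  bias=-1
  edge (10, 10)→(4, 4): d=(-6,-6) top-left  bias=+0
  edge (4, 4)→(10, 2): d=(6,-2) top-left  bias=+0
    (0,0)@(1, 1): e=[72,0,-24] → ·  [on edge]
    (6,0)@(13, 1): e=[-24,72,0] → ·  [on edge]
    (1,1)@(3, 3): e=[56,0,-8] → ·  [on edge]
    (3,1)@(7, 3): e=[24,24,0] → #  [on edge]
    (4,1)@(9, 3): e=[8,36,4] → #
    (5,1)@(11, 3): e=[-8,48,8] → ·
    (0,2)@(1, 5): e=[72,-24,0] → ·  [on edge]
    (2,2)@(5, 5): e=[40,0,8] → #  [on edge]
    (5,2)@(11, 5): e=[-8,36,20] → ·
    (2,3)@(5, 7): e=[40,-12,20] → ·
    (3,3)@(7, 7): e=[24,0,24] → #  [on edge]
    (5,3)@(11, 7): e=[-8,24,32] → ·
    (4,4)@(9, 9): e=[8,0,40] → #  [on edge]
  covered (8 px):
    · · · · · · · · · · ·
    · · · # # · · · · · ·
    · · # # # · · · · · ·
    · · · # # · · · · · ·
    · · · · # · · · · · ·
T3:
  2·area = 24
  edge (10, 5)→(6, 4): d=(-4,-1) top-left  bias=+0
  edge (6, 4)→(14, 0): d=(8,-4) top-left  bias=+0
  edge (14, 0)→(10, 5): d=(-4,5) right/bottom  bias=-1
    (6,0)@(13, 1): e=[19,4,1] → #
    (7,0)@(15, 1): e=[21,12,-9] → ·
    (4,1)@(9, 3): e=[7,4,13] → #
    (5,1)@(11, 3): e=[9,12,3] → #
    (6,1)@(13, 3): e=[11,20,-7] → ·
    (4,2)@(9, 5): e=[-1,20,5] → ·
    (5,2)@(11, 5): e=[1,28,-5] → ·
  covered (3 px):
    · · · · · · # · · · ·
    · · · · # # · · · · ·
    · · · · · · · · · · ·
    · · · · · · · · · · ·
    · · · · · · · · · · ·

Answer: [4,13,7]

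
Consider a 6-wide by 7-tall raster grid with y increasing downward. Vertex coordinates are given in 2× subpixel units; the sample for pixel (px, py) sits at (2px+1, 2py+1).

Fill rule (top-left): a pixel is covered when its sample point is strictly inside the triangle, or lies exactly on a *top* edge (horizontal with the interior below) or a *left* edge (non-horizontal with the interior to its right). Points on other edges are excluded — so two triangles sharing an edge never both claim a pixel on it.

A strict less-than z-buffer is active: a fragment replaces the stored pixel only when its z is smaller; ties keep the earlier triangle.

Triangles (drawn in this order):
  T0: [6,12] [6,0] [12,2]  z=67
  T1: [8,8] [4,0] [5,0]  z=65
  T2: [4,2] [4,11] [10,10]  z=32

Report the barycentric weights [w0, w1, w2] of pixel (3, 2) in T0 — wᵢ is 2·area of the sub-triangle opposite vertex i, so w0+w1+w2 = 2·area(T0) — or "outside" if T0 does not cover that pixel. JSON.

T0:
  2·area = 72
  edge (6, 12)→(6, 0): d=(0,-12) top-left  bias=+0
  edge (6, 0)→(12, 2): d=(6,2) right/bottom  bias=-1
  edge (12, 2)→(6, 12): d=(-6,10) right/bottom  bias=-1
    (3,0)@(7, 1): e=[12,4,56] → █
    (4,0)@(9, 1): e=[36,0,36] → ·  [on edge]
    (3,1)@(7, 3): e=[12,16,44] → █
    (4,1)@(9, 3): e=[36,12,24] → █
    (5,1)@(11, 3): e=[60,8,4] → █
    (3,2)@(7, 5): e=[12,28,32] → █
    (5,2)@(11, 5): e=[60,20,-8] → ·
    (3,3)@(7, 7): e=[12,40,20] → █
    (4,3)@(9, 7): e=[36,36,0] → ·  [on edge]
    (3,4)@(7, 9): e=[12,52,8] → █
    (4,4)@(9, 9): e=[36,48,-12] → ·
    (3,5)@(7, 11): e=[12,64,-4] → ·
  covered (8 px):
    · · · █ · ·
    · · · █ █ █
    · · · █ █ ·
    · · · █ · ·
    · · · █ · ·
    · · · · · ·
    · · · · · ·
T1:
  2·area = 8
  edge (8, 8)→(4, 0): d=(-4,-8) top-left  bias=+0
  edge (4, 0)→(5, 0): d=(1,0) top-left  bias=+0
  edge (5, 0)→(8, 8): d=(3,8) right/bottom  bias=-1
    (2,0)@(5, 1): e=[4,1,3] → █
    (3,0)@(7, 1): e=[20,1,-13] → ·
    (2,1)@(5, 3): e=[-4,3,9] → ·
  covered (1 px):
    · · █ · · ·
    · · · · · ·
    · · · · · ·
    · · · · · ·
    · · · · · ·
    · · · · · ·
    · · · · · ·
T2:
  2·area = 54  (B↔C swapped to make it positive)
  edge (4, 2)→(10, 10): d=(6,8) right/bottom  bias=-1
  edge (10, 10)→(4, 11): d=(-6,1) right/bottom  bias=-1
  edge (4, 11)→(4, 2): d=(0,-9) top-left  bias=+0
    (2,2)@(5, 5): e=[10,35,9] → █
    (3,2)@(7, 5): e=[-6,33,27] → ·
    (2,3)@(5, 7): e=[22,23,9] → █
    (3,3)@(7, 7): e=[6,21,27] → █
    (4,3)@(9, 7): e=[-10,19,45] → ·
    (2,4)@(5, 9): e=[34,11,9] → █
    (4,4)@(9, 9): e=[2,7,45] → █
    (5,4)@(11, 9): e=[-14,5,63] → ·
    (2,5)@(5, 11): e=[46,-1,9] → ·
    (3,5)@(7, 11): e=[30,-3,27] → ·
    (4,5)@(9, 11): e=[14,-5,45] → ·
  covered (6 px):
    · · · · · ·
    · · · · · ·
    · · █ · · ·
    · · █ █ · ·
    · · █ █ █ ·
    · · · · · ·
    · · · · · ·

Final: [28,32,12]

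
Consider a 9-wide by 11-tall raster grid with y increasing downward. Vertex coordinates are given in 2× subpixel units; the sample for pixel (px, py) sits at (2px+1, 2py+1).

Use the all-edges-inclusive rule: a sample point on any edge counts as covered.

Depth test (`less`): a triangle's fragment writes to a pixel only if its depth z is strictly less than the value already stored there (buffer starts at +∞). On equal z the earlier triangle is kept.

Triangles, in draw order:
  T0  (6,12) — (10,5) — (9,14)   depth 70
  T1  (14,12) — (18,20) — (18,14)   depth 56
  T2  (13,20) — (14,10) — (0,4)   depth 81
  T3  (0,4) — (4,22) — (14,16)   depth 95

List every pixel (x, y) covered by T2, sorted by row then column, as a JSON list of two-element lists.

T0:
  2·area = 29
  edge (6, 12)→(10, 5): d=(4,-7) inclusive
  edge (10, 5)→(9, 14): d=(-1,9) inclusive
  edge (9, 14)→(6, 12): d=(-3,-2) inclusive
    (4,3)@(9, 7): e=[1,7,21] → █
    (5,3)@(11, 7): e=[15,-11,25] → ·
    (4,4)@(9, 9): e=[9,5,15] → █
    (5,4)@(11, 9): e=[23,-13,19] → ·
    (3,5)@(7, 11): e=[3,21,5] → █
    (5,5)@(11, 11): e=[31,-15,13] → ·
    (3,6)@(7, 13): e=[11,19,-1] → ·
    (4,6)@(9, 13): e=[25,1,3] → █
    (5,6)@(11, 13): e=[39,-17,7] → ·
    (4,7)@(9, 15): e=[33,-1,-3] → ·
  covered (5 px):
    · · · · · · · · ·
    · · · · · · · · ·
    · · · · · · · · ·
    · · · · █ · · · ·
    · · · · █ · · · ·
    · · · █ █ · · · ·
    · · · · █ · · · ·
    · · · · · · · · ·
    · · · · · · · · ·
    · · · · · · · · ·
    · · · · · · · · ·
T1:
  2·area = 24  (B↔C swapped to make it positive)
  edge (14, 12)→(18, 14): d=(4,2) inclusive
  edge (18, 14)→(18, 20): d=(0,6) inclusive
  edge (18, 20)→(14, 12): d=(-4,-8) inclusive
    (7,6)@(15, 13): e=[2,18,4] → █
    (8,6)@(17, 13): e=[-2,6,20] → ·
    (7,7)@(15, 15): e=[10,18,-4] → ·
    (8,7)@(17, 15): e=[6,6,12] → █
    (8,8)@(17, 17): e=[14,6,4] → █
    (8,9)@(17, 19): e=[22,6,-4] → ·
  covered (3 px):
    · · · · · · · · ·
    · · · · · · · · ·
    · · · · · · · · ·
    · · · · · · · · ·
    · · · · · · · · ·
    · · · · · · · · ·
    · · · · · · · █ ·
    · · · · · · · · █
    · · · · · · · · █
    · · · · · · · · ·
    · · · · · · · · ·
T2:
  2·area = 146  (B↔C swapped to make it positive)
  edge (13, 20)→(0, 4): d=(-13,-16) inclusive
  edge (0, 4)→(14, 10): d=(14,6) inclusive
  edge (14, 10)→(13, 20): d=(-1,10) inclusive
    (0,2)@(1, 5): e=[3,8,135] → █
    (1,2)@(3, 5): e=[35,-4,115] → ·
    (0,3)@(1, 7): e=[-23,36,133] → ·
    (1,3)@(3, 7): e=[9,24,113] → █
    (2,3)@(5, 7): e=[41,12,93] → █
    (3,3)@(7, 7): e=[73,0,73] → █  [on edge]
    (4,3)@(9, 7): e=[105,-12,53] → ·
    (1,4)@(3, 9): e=[-17,52,111] → ·
    (2,4)@(5, 9): e=[15,40,91] → █
    (4,4)@(9, 9): e=[79,16,51] → █
    (5,4)@(11, 9): e=[111,4,31] → █
    (6,4)@(13, 9): e=[143,-8,11] → ·
  covered (21 px):
    · · · · · · · · ·
    · · · · · · · · ·
    █ · · · · · · · ·
    · █ █ █ · · · · ·
    · · █ █ █ █ · · ·
    · · · █ █ █ █ · ·
    · · · · █ █ █ · ·
    · · · · █ █ █ · ·
    · · · · · █ █ · ·
    · · · · · · █ · ·
    · · · · · · · · ·
T3:
  2·area = 204  (B↔C swapped to make it positive)
  edge (0, 4)→(14, 16): d=(14,12) inclusive
  edge (14, 16)→(4, 22): d=(-10,6) inclusive
  edge (4, 22)→(0, 4): d=(-4,-18) inclusive
    (0,2)@(1, 5): e=[2,188,14] → █
    (1,2)@(3, 5): e=[-22,176,50] → ·
    (0,3)@(1, 7): e=[30,168,6] → █
    (1,3)@(3, 7): e=[6,156,42] → █
    (2,3)@(5, 7): e=[-18,144,78] → ·
    (0,4)@(1, 9): e=[58,148,-2] → ·
    (1,4)@(3, 9): e=[34,136,34] → █
    (2,4)@(5, 9): e=[10,124,70] → █
    (3,4)@(7, 9): e=[-14,112,106] → ·
    (1,5)@(3, 11): e=[62,116,26] → █
    (3,5)@(7, 11): e=[14,92,98] → █
    (4,5)@(9, 11): e=[-10,80,134] → ·
    (4,9)@(9, 19): e=[102,0,102] → █  [on edge]
  covered (26 px):
    · · · · · · · · ·
    · · · · · · · · ·
    █ · · · · · · · ·
    █ █ · · · · · · ·
    · █ █ · · · · · ·
    · █ █ █ · · · · ·
    · █ █ █ █ · · · ·
    · █ █ █ █ █ · · ·
    · █ █ █ █ █ · · ·
    · · █ █ █ · · · ·
    · · █ · · · · · ·

Result: [[0,2],[1,3],[2,3],[3,3],[2,4],[3,4],[4,4],[5,4],[3,5],[4,5],[5,5],[6,5],[4,6],[5,6],[6,6],[4,7],[5,7],[6,7],[5,8],[6,8],[6,9]]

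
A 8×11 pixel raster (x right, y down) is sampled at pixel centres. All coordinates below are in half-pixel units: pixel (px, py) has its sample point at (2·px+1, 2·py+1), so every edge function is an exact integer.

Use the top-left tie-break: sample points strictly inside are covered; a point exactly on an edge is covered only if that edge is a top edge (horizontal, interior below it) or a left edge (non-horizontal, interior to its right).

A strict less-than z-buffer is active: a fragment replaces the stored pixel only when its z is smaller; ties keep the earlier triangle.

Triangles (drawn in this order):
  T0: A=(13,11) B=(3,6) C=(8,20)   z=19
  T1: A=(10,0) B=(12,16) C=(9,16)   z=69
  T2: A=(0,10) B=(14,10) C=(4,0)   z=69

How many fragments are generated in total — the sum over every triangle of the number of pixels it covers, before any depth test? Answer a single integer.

T0:
  2·area = 115  (B↔C swapped to make it positive)
  edge (13, 11)→(8, 20): d=(-5,9) right/bottom  bias=-1
  edge (8, 20)→(3, 6): d=(-5,-14) top-left  bias=+0
  edge (3, 6)→(13, 11): d=(10,5) right/bottom  bias=-1
    (0,2)@(1, 5): e=[138,-23,0] → ·  [on edge]
    (2,3)@(5, 7): e=[92,23,0] → ·  [on edge]
    (2,4)@(5, 9): e=[82,13,20] → █
    (3,4)@(7, 9): e=[64,41,10] → █
    (4,4)@(9, 9): e=[46,69,0] → ·  [on edge]
    (2,5)@(5, 11): e=[72,3,40] → █
    (4,5)@(9, 11): e=[36,59,20] → █
    (5,5)@(11, 11): e=[18,87,10] → █
    (6,5)@(13, 11): e=[0,115,0] → ·  [on edge]
    (2,6)@(5, 13): e=[62,-7,60] → ·
    (3,6)@(7, 13): e=[44,21,50] → █
    (6,6)@(13, 13): e=[-10,105,20] → ·
  covered (13 px):
    · · · · · · · ·
    · · · · · · · ·
    · · · · · · · ·
    · · · · · · · ·
    · · █ █ · · · ·
    · · █ █ █ █ · ·
    · · · █ █ █ · ·
    · · · █ █ · · ·
    · · · █ █ · · ·
    · · · · · · · ·
    · · · · · · · ·
T1:
  2·area = 48
  edge (10, 0)→(12, 16): d=(2,16) right/bottom  bias=-1
  edge (12, 16)→(9, 16): d=(-3,0) right/bottom  bias=-1
  edge (9, 16)→(10, 0): d=(1,-16) top-left  bias=+0
    (5,4)@(11, 9): e=[2,21,25] → █
    (6,4)@(13, 9): e=[-30,21,57] → ·
    (5,5)@(11, 11): e=[6,15,27] → █
    (6,5)@(13, 11): e=[-26,15,59] → ·
    (5,6)@(11, 13): e=[10,9,29] → █
    (6,6)@(13, 13): e=[-22,9,61] → ·
    (5,7)@(11, 15): e=[14,3,31] → █
    (6,7)@(13, 15): e=[-18,3,63] → ·
    (5,8)@(11, 17): e=[18,-3,33] → ·
  covered (4 px):
    · · · · · · · ·
    · · · · · · · ·
    · · · · · · · ·
    · · · · · · · ·
    · · · · · █ · ·
    · · · · · █ · ·
    · · · · · █ · ·
    · · · · · █ · ·
    · · · · · · · ·
    · · · · · · · ·
    · · · · · · · ·
T2:
  2·area = 140  (B↔C swapped to make it positive)
  edge (0, 10)→(4, 0): d=(4,-10) top-left  bias=+0
  edge (4, 0)→(14, 10): d=(10,10) right/bottom  bias=-1
  edge (14, 10)→(0, 10): d=(-14,0) right/bottom  bias=-1
    (2,0)@(5, 1): e=[14,0,126] → ·  [on edge]
    (1,1)@(3, 3): e=[2,40,98] → █
    (2,1)@(5, 3): e=[22,20,98] → █
    (3,1)@(7, 3): e=[42,0,98] → ·  [on edge]
    (1,2)@(3, 5): e=[10,60,70] → █
    (3,2)@(7, 5): e=[50,20,70] → █
    (4,2)@(9, 5): e=[70,0,70] → ·  [on edge]
    (1,3)@(3, 7): e=[18,80,42] → █
    (4,3)@(9, 7): e=[78,20,42] → █
    (5,3)@(11, 7): e=[98,0,42] → ·  [on edge]
    (0,4)@(1, 9): e=[6,120,14] → █
    (5,4)@(11, 9): e=[106,20,14] → █
    (6,4)@(13, 9): e=[126,0,14] → ·  [on edge]
    (7,5)@(15, 11): e=[154,0,-14] → ·  [on edge]
  covered (15 px):
    · · · · · · · ·
    · █ █ · · · · ·
    · █ █ █ · · · ·
    · █ █ █ █ · · ·
    █ █ █ █ █ █ · ·
    · · · · · · · ·
    · · · · · · · ·
    · · · · · · · ·
    · · · · · · · ·
    · · · · · · · ·
    · · · · · · · ·

Final: 32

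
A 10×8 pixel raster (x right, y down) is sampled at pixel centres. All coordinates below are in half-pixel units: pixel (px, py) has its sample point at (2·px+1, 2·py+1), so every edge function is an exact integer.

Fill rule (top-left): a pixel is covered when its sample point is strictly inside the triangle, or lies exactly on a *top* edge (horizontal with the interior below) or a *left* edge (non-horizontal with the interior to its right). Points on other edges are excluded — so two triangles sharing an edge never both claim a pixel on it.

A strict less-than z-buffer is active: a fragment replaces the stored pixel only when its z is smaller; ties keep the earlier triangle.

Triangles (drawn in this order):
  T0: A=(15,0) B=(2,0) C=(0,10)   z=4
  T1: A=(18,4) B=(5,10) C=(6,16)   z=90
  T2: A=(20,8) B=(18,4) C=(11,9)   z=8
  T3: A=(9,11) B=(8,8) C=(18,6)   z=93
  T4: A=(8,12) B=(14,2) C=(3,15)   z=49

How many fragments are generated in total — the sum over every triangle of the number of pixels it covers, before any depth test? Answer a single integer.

T0:
  2·area = 130  (B↔C swapped to make it positive)
  edge (15, 0)→(0, 10): d=(-15,10) right/bottom  bias=-1
  edge (0, 10)→(2, 0): d=(2,-10) top-left  bias=+0
  edge (2, 0)→(15, 0): d=(13,0) top-left  bias=+0
    (1,0)@(3, 1): e=[105,12,13] → #
    (2,0)@(5, 1): e=[85,32,13] → #
    (3,0)@(7, 1): e=[65,52,13] → #
    (4,0)@(9, 1): e=[45,72,13] → #
    (5,0)@(11, 1): e=[25,92,13] → #
    (6,0)@(13, 1): e=[5,112,13] → #
    (7,0)@(15, 1): e=[-15,132,13] → ·
    (1,1)@(3, 3): e=[75,16,39] → #
    (5,1)@(11, 3): e=[-5,96,39] → ·
    (6,1)@(13, 3): e=[-25,116,39] → ·
    (0,2)@(1, 5): e=[65,0,65] → #  [on edge]
    (4,2)@(9, 5): e=[-15,80,65] → ·
  covered (17 px):
    · # # # # # # · · ·
    · # # # # · · · · ·
    # # # # · · · · · ·
    # # · · · · · · · ·
    # · · · · · · · · ·
    · · · · · · · · · ·
    · · · · · · · · · ·
    · · · · · · · · · ·
T1:
  2·area = 84  (B↔C swapped to make it positive)
  edge (18, 4)→(6, 16): d=(-12,12) right/bottom  bias=-1
  edge (6, 16)→(5, 10): d=(-1,-6) top-left  bias=+0
  edge (5, 10)→(18, 4): d=(13,-6) top-left  bias=+0
    (9,1)@(19, 3): e=[0,91,-7] → ·  [on edge]
    (8,2)@(17, 5): e=[0,77,7] → ·  [on edge]
    (6,3)@(13, 7): e=[24,51,9] → #
    (7,3)@(15, 7): e=[0,63,21] → ·  [on edge]
    (4,4)@(9, 9): e=[48,25,11] → #
    (5,4)@(11, 9): e=[24,37,23] → #
    (6,4)@(13, 9): e=[0,49,35] → ·  [on edge]
    (3,5)@(7, 11): e=[48,11,25] → #
    (5,5)@(11, 11): e=[0,35,49] → ·  [on edge]
    (3,6)@(7, 13): e=[24,9,51] → #
    (4,6)@(9, 13): e=[0,21,63] → ·  [on edge]
    (3,7)@(7, 15): e=[0,7,77] → ·  [on edge]
  covered (6 px):
    · · · · · · · · · ·
    · · · · · · · · · ·
    · · · · · · · · · ·
    · · · · · · # · · ·
    · · · · # # · · · ·
    · · · # # · · · · ·
    · · · # · · · · · ·
    · · · · · · · · · ·
T2:
  2·area = 38  (B↔C swapped to make it positive)
  edge (20, 8)→(11, 9): d=(-9,1) right/bottom  bias=-1
  edge (11, 9)→(18, 4): d=(7,-5) top-left  bias=+0
  edge (18, 4)→(20, 8): d=(2,4) right/bottom  bias=-1
    (8,2)@(17, 5): e=[30,2,6] → #
    (9,2)@(19, 5): e=[28,12,-2] → ·
    (7,3)@(15, 7): e=[14,6,18] → #
    (9,3)@(19, 7): e=[10,26,2] → #
    (5,4)@(11, 9): e=[0,0,38] → ·  [on edge]
    (7,4)@(15, 9): e=[-4,20,22] → ·
    (8,4)@(17, 9): e=[-6,30,14] → ·
    (9,4)@(19, 9): e=[-8,40,6] → ·
  covered (4 px):
    · · · · · · · · · ·
    · · · · · · · · · ·
    · · · · · · · · # ·
    · · · · · · · # # #
    · · · · · · · · · ·
    · · · · · · · · · ·
    · · · · · · · · · ·
    · · · · · · · · · ·
T3:
  2·area = 32
  edge (9, 11)→(8, 8): d=(-1,-3) top-left  bias=+0
  edge (8, 8)→(18, 6): d=(10,-2) top-left  bias=+0
  edge (18, 6)→(9, 11): d=(-9,5) right/bottom  bias=-1
    (3,2)@(7, 5): e=[0,-32,64] → ·  [on edge]
    (6,3)@(13, 7): e=[16,0,16] → #  [on edge]
    (7,3)@(15, 7): e=[22,4,6] → #
    (8,3)@(17, 7): e=[28,8,-4] → ·
    (1,4)@(3, 9): e=[-16,0,48] → ·  [on edge]
    (4,4)@(9, 9): e=[2,12,18] → #
    (5,4)@(11, 9): e=[8,16,8] → #
    (6,4)@(13, 9): e=[14,20,-2] → ·
    (7,4)@(15, 9): e=[20,24,-12] → ·
    (4,5)@(9, 11): e=[0,32,0] → ·  [on edge]
    (5,5)@(11, 11): e=[6,36,-10] → ·
  covered (4 px):
    · · · · · · · · · ·
    · · · · · · · · · ·
    · · · · · · · · · ·
    · · · · · · # # · ·
    · · · · # # · · · ·
    · · · · · · · · · ·
    · · · · · · · · · ·
    · · · · · · · · · ·
T4:
  2·area = 32  (B↔C swapped to make it positive)
  edge (8, 12)→(3, 15): d=(-5,3) right/bottom  bias=-1
  edge (3, 15)→(14, 2): d=(11,-13) top-left  bias=+0
  edge (14, 2)→(8, 12): d=(-6,10) right/bottom  bias=-1
    (5,3)@(11, 7): e=[16,16,0] → ·  [on edge]
    (4,4)@(9, 9): e=[12,12,8] → #
    (5,4)@(11, 9): e=[6,38,-12] → ·
    (6,4)@(13, 9): e=[0,64,-32] → ·  [on edge]
    (3,5)@(7, 11): e=[8,8,16] → #
    (4,5)@(9, 11): e=[2,34,-4] → ·
    (2,6)@(5, 13): e=[4,4,24] → #
    (3,6)@(7, 13): e=[-2,30,4] → ·
    (1,7)@(3, 15): e=[0,0,32] → ·  [on edge]
    (2,7)@(5, 15): e=[-6,26,12] → ·
  covered (3 px):
    · · · · · · · · · ·
    · · · · · · · · · ·
    · · · · · · · · · ·
    · · · · · · · · · ·
    · · · · # · · · · ·
    · · · # · · · · · ·
    · · # · · · · · · ·
    · · · · · · · · · ·

Result: 34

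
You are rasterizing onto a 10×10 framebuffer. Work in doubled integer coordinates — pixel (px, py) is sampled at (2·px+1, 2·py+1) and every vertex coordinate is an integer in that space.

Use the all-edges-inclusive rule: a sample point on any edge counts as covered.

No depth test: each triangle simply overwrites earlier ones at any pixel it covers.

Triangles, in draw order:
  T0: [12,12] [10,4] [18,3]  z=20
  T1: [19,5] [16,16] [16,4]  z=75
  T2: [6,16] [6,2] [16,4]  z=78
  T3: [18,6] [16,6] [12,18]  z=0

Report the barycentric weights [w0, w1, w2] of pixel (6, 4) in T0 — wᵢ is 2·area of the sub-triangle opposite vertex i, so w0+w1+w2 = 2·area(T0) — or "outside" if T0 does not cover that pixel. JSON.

T0:
  2·area = 66
  edge (12, 12)→(10, 4): d=(-2,-8) inclusive
  edge (10, 4)→(18, 3): d=(8,-1) inclusive
  edge (18, 3)→(12, 12): d=(-6,9) inclusive
    (5,2)@(11, 5): e=[6,9,51] → #
    (6,2)@(13, 5): e=[22,11,33] → #
    (7,2)@(15, 5): e=[38,13,15] → #
    (8,2)@(17, 5): e=[54,15,-3] → ·
    (5,3)@(11, 7): e=[2,25,39] → #
    (8,3)@(17, 7): e=[50,31,-15] → ·
    (5,4)@(11, 9): e=[-2,41,27] → ·
    (6,4)@(13, 9): e=[14,43,9] → #
    (7,4)@(15, 9): e=[30,45,-9] → ·
    (6,5)@(13, 11): e=[10,59,-3] → ·
  covered (7 px):
    · · · · · · · · · ·
    · · · · · · · · · ·
    · · · · · # # # · ·
    · · · · · # # # · ·
    · · · · · · # · · ·
    · · · · · · · · · ·
    · · · · · · · · · ·
    · · · · · · · · · ·
    · · · · · · · · · ·
    · · · · · · · · · ·
T1:
  2·area = 36
  edge (19, 5)→(16, 16): d=(-3,11) inclusive
  edge (16, 16)→(16, 4): d=(0,-12) inclusive
  edge (16, 4)→(19, 5): d=(3,1) inclusive
    (3,0)@(7, 1): e=[144,-108,0] → ·  [on edge]
    (6,1)@(13, 3): e=[72,-36,0] → ·  [on edge]
    (8,2)@(17, 5): e=[22,12,2] → #
    (9,2)@(19, 5): e=[0,36,0] → #  [on edge]
    (8,3)@(17, 7): e=[16,12,8] → #
    (9,3)@(19, 7): e=[-6,36,6] → ·
    (8,4)@(17, 9): e=[10,12,14] → #
    (9,4)@(19, 9): e=[-12,36,12] → ·
    (8,5)@(17, 11): e=[4,12,20] → #
    (9,5)@(19, 11): e=[-18,36,18] → ·
    (8,6)@(17, 13): e=[-2,12,26] → ·
  covered (5 px):
    · · · · · · · · · ·
    · · · · · · · · · ·
    · · · · · · · · # #
    · · · · · · · · # ·
    · · · · · · · · # ·
    · · · · · · · · # ·
    · · · · · · · · · ·
    · · · · · · · · · ·
    · · · · · · · · · ·
    · · · · · · · · · ·
T2:
  2·area = 140
  edge (6, 16)→(6, 2): d=(0,-14) inclusive
  edge (6, 2)→(16, 4): d=(10,2) inclusive
  edge (16, 4)→(6, 16): d=(-10,12) inclusive
    (0,0)@(1, 1): e=[-70,0,210] → ·  [on edge]
    (3,1)@(7, 3): e=[14,8,118] → #
    (4,1)@(9, 3): e=[42,4,94] → #
    (5,1)@(11, 3): e=[70,0,70] → #  [on edge]
    (6,1)@(13, 3): e=[98,-4,46] → ·
    (3,2)@(7, 5): e=[14,28,98] → #
    (6,2)@(13, 5): e=[98,16,26] → #
    (7,2)@(15, 5): e=[126,12,2] → #
    (8,2)@(17, 5): e=[154,8,-22] → ·
    (3,3)@(7, 7): e=[14,48,78] → #
    (7,3)@(15, 7): e=[126,32,-18] → ·
    (3,4)@(7, 9): e=[14,68,58] → #
  covered (18 px):
    · · · · · · · · · ·
    · · · # # # · · · ·
    · · · # # # # # · ·
    · · · # # # # · · ·
    · · · # # # · · · ·
    · · · # # · · · · ·
    · · · # · · · · · ·
    · · · · · · · · · ·
    · · · · · · · · · ·
    · · · · · · · · · ·
T3:
  2·area = 24  (B↔C swapped to make it positive)
  edge (18, 6)→(12, 18): d=(-6,12) inclusive
  edge (12, 18)→(16, 6): d=(4,-12) inclusive
  edge (16, 6)→(18, 6): d=(2,0) inclusive
    (8,1)@(17, 3): e=[30,0,-6] → ·  [on edge]
    (8,3)@(17, 7): e=[6,16,2] → #
    (9,3)@(19, 7): e=[-18,40,2] → ·
    (7,4)@(15, 9): e=[18,0,6] → #  [on edge]
    (8,4)@(17, 9): e=[-6,24,6] → ·
    (7,5)@(15, 11): e=[6,8,10] → #
    (8,5)@(17, 11): e=[-18,32,10] → ·
    (7,6)@(15, 13): e=[-6,16,14] → ·
    (6,7)@(13, 15): e=[6,0,18] → #  [on edge]
    (7,7)@(15, 15): e=[-18,24,18] → ·
    (6,8)@(13, 17): e=[-6,8,22] → ·
  covered (4 px):
    · · · · · · · · · ·
    · · · · · · · · · ·
    · · · · · · · · · ·
    · · · · · · · · # ·
    · · · · · · · # · ·
    · · · · · · · # · ·
    · · · · · · · · · ·
    · · · · · · # · · ·
    · · · · · · · · · ·
    · · · · · · · · · ·

Answer: [43,9,14]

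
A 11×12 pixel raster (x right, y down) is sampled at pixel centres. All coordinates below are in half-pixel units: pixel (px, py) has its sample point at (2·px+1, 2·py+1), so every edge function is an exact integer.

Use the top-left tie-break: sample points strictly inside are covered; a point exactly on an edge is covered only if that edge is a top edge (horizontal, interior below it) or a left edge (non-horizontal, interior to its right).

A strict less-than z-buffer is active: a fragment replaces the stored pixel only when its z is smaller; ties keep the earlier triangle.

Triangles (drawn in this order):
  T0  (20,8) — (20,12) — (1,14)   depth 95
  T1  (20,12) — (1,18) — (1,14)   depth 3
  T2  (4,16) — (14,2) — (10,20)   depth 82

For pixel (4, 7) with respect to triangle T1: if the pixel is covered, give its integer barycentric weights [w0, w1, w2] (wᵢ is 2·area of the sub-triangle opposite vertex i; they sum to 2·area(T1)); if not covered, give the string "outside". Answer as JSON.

T0:
  2·area = 76
  edge (20, 8)→(20, 12): d=(0,4) right/bottom  bias=-1
  edge (20, 12)→(1, 14): d=(-19,2) right/bottom  bias=-1
  edge (1, 14)→(20, 8): d=(19,-6) top-left  bias=+0
    (8,4)@(17, 9): e=[12,63,1] → X
    (9,4)@(19, 9): e=[4,59,13] → X
    (10,4)@(21, 9): e=[-4,55,25] → .
    (5,5)@(11, 11): e=[36,37,3] → X
    (6,5)@(13, 11): e=[28,33,15] → X
    (7,5)@(15, 11): e=[20,29,27] → X
    (10,5)@(21, 11): e=[-4,17,63] → .
    (2,6)@(5, 13): e=[60,11,5] → X
    (3,6)@(7, 13): e=[52,7,17] → X
    (4,6)@(9, 13): e=[44,3,29] → X
    (5,6)@(11, 13): e=[36,-1,41] → .
    (6,6)@(13, 13): e=[28,-5,53] → .
  covered (10 px):
    . . . . . . . . . . .
    . . . . . . . . . . .
    . . . . . . . . . . .
    . . . . . . . . . . .
    . . . . . . . . X X .
    . . . . . X X X X X .
    . . X X X . . . . . .
    . . . . . . . . . . .
    . . . . . . . . . . .
    . . . . . . . . . . .
    . . . . . . . . . . .
    . . . . . . . . . . .
T1:
  2·area = 76
  edge (20, 12)→(1, 18): d=(-19,6) right/bottom  bias=-1
  edge (1, 18)→(1, 14): d=(0,-4) top-left  bias=+0
  edge (1, 14)→(20, 12): d=(19,-2) top-left  bias=+0
    (0,0)@(1, 1): e=[323,0,-247] → .  [on edge]
    (0,1)@(1, 3): e=[285,0,-209] → .  [on edge]
    (0,2)@(1, 5): e=[247,0,-171] → .  [on edge]
    (0,3)@(1, 7): e=[209,0,-133] → .  [on edge]
    (0,4)@(1, 9): e=[171,0,-95] → .  [on edge]
    (0,5)@(1, 11): e=[133,0,-57] → .  [on edge]
    (0,6)@(1, 13): e=[95,0,-19] → .  [on edge]
    (5,6)@(11, 13): e=[35,40,1] → X
    (6,6)@(13, 13): e=[23,48,5] → X
    (7,6)@(15, 13): e=[11,56,9] → X
    (8,6)@(17, 13): e=[-1,64,13] → .
    (0,7)@(1, 15): e=[57,0,19] → X  [on edge]
    (0,8)@(1, 17): e=[19,0,57] → X  [on edge]
    (0,9)@(1, 19): e=[-19,0,95] → .  [on edge]
    (0,10)@(1, 21): e=[-57,0,133] → .  [on edge]
    (0,11)@(1, 23): e=[-95,0,171] → .  [on edge]
  covered (10 px):
    . . . . . . . . . . .
    . . . . . . . . . . .
    . . . . . . . . . . .
    . . . . . . . . . . .
    . . . . . . . . . . .
    . . . . . . . . . . .
    . . . . . X X X . . .
    X X X X X . . . . . .
    X X . . . . . . . . .
    . . . . . . . . . . .
    . . . . . . . . . . .
    . . . . . . . . . . .
T2:
  2·area = 124
  edge (4, 16)→(14, 2): d=(10,-14) top-left  bias=+0
  edge (14, 2)→(10, 20): d=(-4,18) right/bottom  bias=-1
  edge (10, 20)→(4, 16): d=(-6,-4) top-left  bias=+0
    (6,2)@(13, 5): e=[16,6,102] → X
    (7,2)@(15, 5): e=[44,-30,110] → .
    (5,3)@(11, 7): e=[8,34,82] → X
    (6,3)@(13, 7): e=[36,-2,90] → .
    (4,4)@(9, 9): e=[0,62,62] → X  [on edge]
    (6,4)@(13, 9): e=[56,-10,78] → .
    (4,5)@(9, 11): e=[20,54,50] → X
    (6,5)@(13, 11): e=[76,-18,66] → .
    (3,6)@(7, 13): e=[12,82,30] → X
    (6,6)@(13, 13): e=[96,-26,54] → .
    (2,7)@(5, 15): e=[4,110,10] → X
    (6,7)@(13, 15): e=[116,-34,42] → .
  covered (16 px):
    . . . . . . . . . . .
    . . . . . . . . . . .
    . . . . . . X . . . .
    . . . . . X . . . . .
    . . . . X X . . . . .
    . . . . X X . . . . .
    . . . X X X . . . . .
    . . X X X X . . . . .
    . . . X X . . . . . .
    . . . . X . . . . . .
    . . . . . . . . . . .
    . . . . . . . . . . .

Answer: [32,35,9]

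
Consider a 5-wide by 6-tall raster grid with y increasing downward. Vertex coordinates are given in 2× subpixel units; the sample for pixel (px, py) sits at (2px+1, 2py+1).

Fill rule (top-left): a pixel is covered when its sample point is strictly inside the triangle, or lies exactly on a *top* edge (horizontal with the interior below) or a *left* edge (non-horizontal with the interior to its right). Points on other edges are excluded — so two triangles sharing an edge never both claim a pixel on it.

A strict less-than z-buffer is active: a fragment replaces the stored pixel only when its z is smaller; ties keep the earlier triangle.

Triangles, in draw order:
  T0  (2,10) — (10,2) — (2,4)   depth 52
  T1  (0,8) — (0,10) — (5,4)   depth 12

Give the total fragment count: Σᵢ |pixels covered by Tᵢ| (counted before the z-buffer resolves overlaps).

T0:
  2·area = 48  (B↔C swapped to make it positive)
  edge (2, 10)→(2, 4): d=(0,-6) top-left  bias=+0
  edge (2, 4)→(10, 2): d=(8,-2) top-left  bias=+0
  edge (10, 2)→(2, 10): d=(-8,8) right/bottom  bias=-1
    (3,1)@(7, 3): e=[30,2,16] → █
    (4,1)@(9, 3): e=[42,6,0] → ·  [on edge]
    (1,2)@(3, 5): e=[6,10,32] → █
    (2,2)@(5, 5): e=[18,14,16] → █
    (3,2)@(7, 5): e=[30,18,0] → ·  [on edge]
    (1,3)@(3, 7): e=[6,26,16] → █
    (2,3)@(5, 7): e=[18,30,0] → ·  [on edge]
    (1,4)@(3, 9): e=[6,42,0] → ·  [on edge]
    (0,5)@(1, 11): e=[-6,54,0] → ·  [on edge]
  covered (4 px):
    · · · · ·
    · · · █ ·
    · █ █ · ·
    · █ · · ·
    · · · · ·
    · · · · ·
T1:
  2·area = 10  (B↔C swapped to make it positive)
  edge (0, 8)→(5, 4): d=(5,-4) top-left  bias=+0
  edge (5, 4)→(0, 10): d=(-5,6) right/bottom  bias=-1
  edge (0, 10)→(0, 8): d=(0,-2) top-left  bias=+0
  covered (0 px):
    · · · · ·
    · · · · ·
    · · · · ·
    · · · · ·
    · · · · ·
    · · · · ·

Answer: 4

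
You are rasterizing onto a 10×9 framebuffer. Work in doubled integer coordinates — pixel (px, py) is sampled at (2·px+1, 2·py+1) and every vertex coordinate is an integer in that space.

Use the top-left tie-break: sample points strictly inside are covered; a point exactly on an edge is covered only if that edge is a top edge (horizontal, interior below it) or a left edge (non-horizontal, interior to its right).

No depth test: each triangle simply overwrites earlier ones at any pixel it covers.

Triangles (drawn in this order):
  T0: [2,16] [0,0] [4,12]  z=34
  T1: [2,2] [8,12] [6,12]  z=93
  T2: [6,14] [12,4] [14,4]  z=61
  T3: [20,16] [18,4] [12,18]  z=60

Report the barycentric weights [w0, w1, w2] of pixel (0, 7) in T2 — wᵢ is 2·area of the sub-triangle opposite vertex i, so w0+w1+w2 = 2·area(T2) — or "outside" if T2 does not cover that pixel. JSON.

T0:
  2·area = 40
  edge (2, 16)→(0, 0): d=(-2,-16) top-left  bias=+0
  edge (0, 0)→(4, 12): d=(4,12) right/bottom  bias=-1
  edge (4, 12)→(2, 16): d=(-2,4) right/bottom  bias=-1
    (0,1)@(1, 3): e=[10,0,30] → ·  [on edge]
    (0,2)@(1, 5): e=[6,8,26] → █
    (1,2)@(3, 5): e=[38,-16,18] → ·
    (0,3)@(1, 7): e=[2,16,22] → █
    (1,3)@(3, 7): e=[34,-8,14] → ·
    (0,4)@(1, 9): e=[-2,24,18] → ·
    (1,4)@(3, 9): e=[30,0,10] → ·  [on edge]
    (1,5)@(3, 11): e=[26,8,6] → █
    (2,5)@(5, 11): e=[58,-16,-2] → ·
    (1,6)@(3, 13): e=[22,16,2] → █
    (2,6)@(5, 13): e=[54,-8,-6] → ·
    (1,7)@(3, 15): e=[18,24,-2] → ·
    (2,7)@(5, 15): e=[50,0,-10] → ·  [on edge]
  covered (4 px):
    · · · · · · · · · ·
    · · · · · · · · · ·
    █ · · · · · · · · ·
    █ · · · · · · · · ·
    · · · · · · · · · ·
    · █ · · · · · · · ·
    · █ · · · · · · · ·
    · · · · · · · · · ·
    · · · · · · · · · ·
T1:
  2·area = 20
  edge (2, 2)→(8, 12): d=(6,10) right/bottom  bias=-1
  edge (8, 12)→(6, 12): d=(-2,0) right/bottom  bias=-1
  edge (6, 12)→(2, 2): d=(-4,-10) top-left  bias=+0
    (2,3)@(5, 7): e=[0,10,10] → ·  [on edge]
    (2,4)@(5, 9): e=[12,6,2] → █
    (3,4)@(7, 9): e=[-8,6,22] → ·
    (2,5)@(5, 11): e=[24,2,-6] → ·
    (3,5)@(7, 11): e=[4,2,14] → █
    (4,5)@(9, 11): e=[-16,2,34] → ·
    (3,6)@(7, 13): e=[16,-2,6] → ·
    (5,8)@(11, 17): e=[0,-10,30] → ·  [on edge]
  covered (2 px):
    · · · · · · · · · ·
    · · · · · · · · · ·
    · · · · · · · · · ·
    · · · · · · · · · ·
    · · █ · · · · · · ·
    · · · █ · · · · · ·
    · · · · · · · · · ·
    · · · · · · · · · ·
    · · · · · · · · · ·
T2:
  2·area = 20
  edge (6, 14)→(12, 4): d=(6,-10) top-left  bias=+0
  edge (12, 4)→(14, 4): d=(2,0) top-left  bias=+0
  edge (14, 4)→(6, 14): d=(-8,10) right/bottom  bias=-1
    (6,2)@(13, 5): e=[16,2,2] → █
    (7,2)@(15, 5): e=[36,2,-18] → ·
    (5,3)@(11, 7): e=[8,6,6] → █
    (6,3)@(13, 7): e=[28,6,-14] → ·
    (4,4)@(9, 9): e=[0,10,10] → █  [on edge]
    (5,4)@(11, 9): e=[20,10,-10] → ·
    (4,5)@(9, 11): e=[12,14,-6] → ·
  covered (3 px):
    · · · · · · · · · ·
    · · · · · · · · · ·
    · · · · · · █ · · ·
    · · · · · █ · · · ·
    · · · · █ · · · · ·
    · · · · · · · · · ·
    · · · · · · · · · ·
    · · · · · · · · · ·
    · · · · · · · · · ·
T3:
  2·area = 100  (B↔C swapped to make it positive)
  edge (20, 16)→(12, 18): d=(-8,2) right/bottom  bias=-1
  edge (12, 18)→(18, 4): d=(6,-14) top-left  bias=+0
  edge (18, 4)→(20, 16): d=(2,12) right/bottom  bias=-1
    (8,3)@(17, 7): e=[78,4,18] → █
    (9,3)@(19, 7): e=[74,32,-6] → ·
    (8,4)@(17, 9): e=[62,16,22] → █
    (9,4)@(19, 9): e=[58,44,-2] → ·
    (7,5)@(15, 11): e=[50,0,50] → █  [on edge]
    (9,5)@(19, 11): e=[42,56,2] → █
    (7,6)@(15, 13): e=[34,12,54] → █
    (7,7)@(15, 15): e=[18,24,58] → █
    (6,8)@(13, 17): e=[6,8,86] → █
    (8,8)@(17, 17): e=[-2,64,38] → ·
    (9,8)@(19, 17): e=[-6,92,14] → ·
  covered (13 px):
    · · · · · · · · · ·
    · · · · · · · · · ·
    · · · · · · · · · ·
    · · · · · · · · █ ·
    · · · · · · · · █ ·
    · · · · · · · █ █ █
    · · · · · · · █ █ █
    · · · · · · · █ █ █
    · · · · · · █ █ · ·

Answer: "outside"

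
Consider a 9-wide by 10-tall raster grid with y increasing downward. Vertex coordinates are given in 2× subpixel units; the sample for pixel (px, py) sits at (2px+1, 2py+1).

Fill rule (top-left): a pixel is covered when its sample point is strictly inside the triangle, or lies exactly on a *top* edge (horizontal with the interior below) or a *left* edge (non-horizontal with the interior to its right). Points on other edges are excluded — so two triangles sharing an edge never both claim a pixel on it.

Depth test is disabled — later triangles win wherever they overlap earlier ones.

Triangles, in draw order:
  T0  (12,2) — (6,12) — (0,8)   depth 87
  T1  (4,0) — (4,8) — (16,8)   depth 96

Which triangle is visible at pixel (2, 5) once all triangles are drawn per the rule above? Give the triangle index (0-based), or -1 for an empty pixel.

T0:
  2·area = 84
  edge (12, 2)→(6, 12): d=(-6,10) right/bottom  bias=-1
  edge (6, 12)→(0, 8): d=(-6,-4) top-left  bias=+0
  edge (0, 8)→(12, 2): d=(12,-6) top-left  bias=+0
    (5,1)@(11, 3): e=[4,74,6] → X
    (6,1)@(13, 3): e=[-16,82,18] → .
    (3,2)@(7, 5): e=[32,46,6] → X
    (4,2)@(9, 5): e=[12,54,18] → X
    (5,2)@(11, 5): e=[-8,62,30] → .
    (1,3)@(3, 7): e=[60,18,6] → X
    (2,3)@(5, 7): e=[40,26,18] → X
    (4,3)@(9, 7): e=[0,42,42] → .  [on edge]
    (1,4)@(3, 9): e=[48,6,30] → X
    (4,4)@(9, 9): e=[-12,30,66] → .
    (1,5)@(3, 11): e=[36,-6,54] → .
    (2,5)@(5, 11): e=[16,2,66] → X
    (1,8)@(3, 17): e=[0,-42,126] → .  [on edge]
  covered (10 px):
    . . . . . . . . .
    . . . . . X . . .
    . . . X X . . . .
    . X X X . . . . .
    . X X X . . . . .
    . . X . . . . . .
    . . . . . . . . .
    . . . . . . . . .
    . . . . . . . . .
    . . . . . . . . .
T1:
  2·area = 96  (B↔C swapped to make it positive)
  edge (4, 0)→(16, 8): d=(12,8) right/bottom  bias=-1
  edge (16, 8)→(4, 8): d=(-12,0) right/bottom  bias=-1
  edge (4, 8)→(4, 0): d=(0,-8) top-left  bias=+0
    (2,0)@(5, 1): e=[4,84,8] → X
    (3,0)@(7, 1): e=[-12,84,24] → .
    (2,1)@(5, 3): e=[28,60,8] → X
    (3,1)@(7, 3): e=[12,60,24] → X
    (4,1)@(9, 3): e=[-4,60,40] → .
    (2,2)@(5, 5): e=[52,36,8] → X
    (4,2)@(9, 5): e=[20,36,40] → X
    (5,2)@(11, 5): e=[4,36,56] → X
    (6,2)@(13, 5): e=[-12,36,72] → .
    (2,3)@(5, 7): e=[76,12,8] → X
    (6,3)@(13, 7): e=[12,12,72] → X
    (7,3)@(15, 7): e=[-4,12,88] → .
  covered (12 px):
    . . X . . . . . .
    . . X X . . . . .
    . . X X X X . . .
    . . X X X X X . .
    . . . . . . . . .
    . . . . . . . . .
    . . . . . . . . .
    . . . . . . . . .
    . . . . . . . . .
    . . . . . . . . .

Z-buffer (winner per pixel, '.' = empty):
  . . 1 . . . . . .
  . . 1 1 . 0 . . .
  . . 1 1 1 1 . . .
  . 0 1 1 1 1 1 . .
  . 0 0 0 . . . . .
  . . 0 . . . . . .
  . . . . . . . . .
  . . . . . . . . .
  . . . . . . . . .
  . . . . . . . . .

Answer: 0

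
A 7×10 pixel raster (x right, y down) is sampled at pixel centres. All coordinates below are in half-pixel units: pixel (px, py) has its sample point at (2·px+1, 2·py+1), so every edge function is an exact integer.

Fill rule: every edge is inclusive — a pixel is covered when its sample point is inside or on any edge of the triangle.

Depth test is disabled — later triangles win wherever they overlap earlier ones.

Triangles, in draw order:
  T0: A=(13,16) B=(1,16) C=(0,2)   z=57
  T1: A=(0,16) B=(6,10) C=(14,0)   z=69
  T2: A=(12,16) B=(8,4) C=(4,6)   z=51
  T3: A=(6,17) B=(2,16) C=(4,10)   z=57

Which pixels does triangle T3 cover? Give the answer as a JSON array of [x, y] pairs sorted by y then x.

T0:
  2·area = 168
  edge (13, 16)→(1, 16): d=(-12,0) inclusive
  edge (1, 16)→(0, 2): d=(-1,-14) inclusive
  edge (0, 2)→(13, 16): d=(13,14) inclusive
    (0,2)@(1, 5): e=[132,11,25] → X
    (1,2)@(3, 5): e=[132,39,-3] → .
    (0,3)@(1, 7): e=[108,9,51] → X
    (1,3)@(3, 7): e=[108,37,23] → X
    (2,3)@(5, 7): e=[108,65,-5] → .
    (0,4)@(1, 9): e=[84,7,77] → X
    (2,4)@(5, 9): e=[84,63,21] → X
    (3,4)@(7, 9): e=[84,91,-7] → .
    (0,5)@(1, 11): e=[60,5,103] → X
    (3,5)@(7, 11): e=[60,89,19] → X
    (4,5)@(9, 11): e=[60,117,-9] → .
    (0,6)@(1, 13): e=[36,3,129] → X
  covered (21 px):
    . . . . . . .
    . . . . . . .
    X . . . . . .
    X X . . . . .
    X X X . . . .
    X X X X . . .
    X X X X X . .
    X X X X X X .
    . . . . . . .
    . . . . . . .
T1:
  2·area = 12  (B↔C swapped to make it positive)
  edge (0, 16)→(14, 0): d=(14,-16) inclusive
  edge (14, 0)→(6, 10): d=(-8,10) inclusive
  edge (6, 10)→(0, 16): d=(-6,6) inclusive
    (6,1)@(13, 3): e=[26,-14,0] → .  [on edge]
    (5,2)@(11, 5): e=[22,-10,0] → .  [on edge]
    (4,3)@(9, 7): e=[18,-6,0] → .  [on edge]
    (3,4)@(7, 9): e=[14,-2,0] → .  [on edge]
    (2,5)@(5, 11): e=[10,2,0] → X  [on edge]
    (3,5)@(7, 11): e=[42,-18,-12] → .
    (1,6)@(3, 13): e=[6,6,0] → X  [on edge]
    (2,6)@(5, 13): e=[38,-14,-12] → .
    (0,7)@(1, 15): e=[2,10,0] → X  [on edge]
    (1,7)@(3, 15): e=[34,-10,-12] → .
    (0,8)@(1, 17): e=[30,-6,-12] → .
  covered (3 px):
    . . . . . . .
    . . . . . . .
    . . . . . . .
    . . . . . . .
    . . . . . . .
    . . X . . . .
    . X . . . . .
    X . . . . . .
    . . . . . . .
    . . . . . . .
T2:
  2·area = 56  (B↔C swapped to make it positive)
  edge (12, 16)→(4, 6): d=(-8,-10) inclusive
  edge (4, 6)→(8, 4): d=(4,-2) inclusive
  edge (8, 4)→(12, 16): d=(4,12) inclusive
    (3,0)@(7, 1): e=[70,-14,0] → .  [on edge]
    (3,2)@(7, 5): e=[38,2,16] → X
    (4,2)@(9, 5): e=[58,6,-8] → .
    (2,3)@(5, 7): e=[2,6,48] → X
    (4,3)@(9, 7): e=[42,14,0] → X  [on edge]
    (5,3)@(11, 7): e=[62,18,-24] → .
    (2,4)@(5, 9): e=[-14,14,56] → .
    (3,4)@(7, 9): e=[6,18,32] → X
    (5,4)@(11, 9): e=[46,26,-16] → .
    (3,5)@(7, 11): e=[-10,26,40] → .
    (4,5)@(9, 11): e=[10,30,16] → X
    (5,5)@(11, 11): e=[30,34,-8] → .
    (5,6)@(11, 13): e=[14,42,0] → X  [on edge]
    (6,9)@(13, 19): e=[-14,70,0] → .  [on edge]
  covered (8 px):
    . . . . . . .
    . . . . . . .
    . . . X . . .
    . . X X X . .
    . . . X X . .
    . . . . X . .
    . . . . . X .
    . . . . . . .
    . . . . . . .
    . . . . . . .
T3:
  2·area = 26
  edge (6, 17)→(2, 16): d=(-4,-1) inclusive
  edge (2, 16)→(4, 10): d=(2,-6) inclusive
  edge (4, 10)→(6, 17): d=(2,7) inclusive
    (3,0)@(7, 1): e=[65,0,-39] → .  [on edge]
    (2,3)@(5, 7): e=[39,0,-13] → .  [on edge]
    (1,6)@(3, 13): e=[13,0,13] → X  [on edge]
    (2,6)@(5, 13): e=[15,12,-1] → .
    (1,7)@(3, 15): e=[5,4,17] → X
    (2,7)@(5, 15): e=[7,16,3] → X
    (3,7)@(7, 15): e=[9,28,-11] → .
    (1,8)@(3, 17): e=[-3,8,21] → .
    (2,8)@(5, 17): e=[-1,20,7] → .
    (0,9)@(1, 19): e=[-13,0,39] → .  [on edge]
  covered (3 px):
    . . . . . . .
    . . . . . . .
    . . . . . . .
    . . . . . . .
    . . . . . . .
    . . . . . . .
    . X . . . . .
    . X X . . . .
    . . . . . . .
    . . . . . . .

Result: [[1,6],[1,7],[2,7]]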